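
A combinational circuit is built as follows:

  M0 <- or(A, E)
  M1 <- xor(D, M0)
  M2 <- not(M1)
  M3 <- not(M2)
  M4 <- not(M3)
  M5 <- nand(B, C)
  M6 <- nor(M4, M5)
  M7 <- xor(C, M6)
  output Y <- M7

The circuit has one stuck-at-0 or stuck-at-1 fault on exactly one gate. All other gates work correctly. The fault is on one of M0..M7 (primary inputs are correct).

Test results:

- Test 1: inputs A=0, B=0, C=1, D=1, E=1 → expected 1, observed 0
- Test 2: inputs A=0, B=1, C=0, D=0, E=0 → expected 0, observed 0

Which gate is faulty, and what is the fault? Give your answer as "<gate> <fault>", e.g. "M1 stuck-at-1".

M7 stuck-at-0

Fault-free values for test 1 (A=0, B=0, C=1, D=1, E=1): M0=1, M1=0, M2=1, M3=0, M4=1, M5=1, M6=0, M7=1, giving Y=1. Observed 0.
Test 1: faults giving observed 0 are {M6 stuck-at-1, M7 stuck-at-0}.
Test 2 (A=0, B=1, C=0, D=0, E=0): fault-free M0=0, M1=0, M2=1, M3=0, M4=1, M5=1, M6=0, M7=0 → 0; observed 0. Eliminates M6 stuck-at-1.
Only M7 stuck-at-0 is consistent with every test.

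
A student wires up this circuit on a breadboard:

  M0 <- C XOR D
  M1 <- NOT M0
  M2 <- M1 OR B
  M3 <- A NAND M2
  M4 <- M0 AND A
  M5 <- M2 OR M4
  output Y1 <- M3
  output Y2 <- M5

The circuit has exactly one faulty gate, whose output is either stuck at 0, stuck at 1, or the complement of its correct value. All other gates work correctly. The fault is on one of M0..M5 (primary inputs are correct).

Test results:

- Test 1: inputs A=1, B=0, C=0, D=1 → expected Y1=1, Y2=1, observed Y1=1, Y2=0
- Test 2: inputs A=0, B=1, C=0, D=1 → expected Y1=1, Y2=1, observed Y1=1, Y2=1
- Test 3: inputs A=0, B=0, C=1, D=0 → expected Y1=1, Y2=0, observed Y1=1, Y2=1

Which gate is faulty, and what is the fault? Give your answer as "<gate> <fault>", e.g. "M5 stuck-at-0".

Fault-free values for test 1 (A=1, B=0, C=0, D=1): M0=1, M1=0, M2=0, M3=1, M4=1, M5=1, giving Y1=1, Y2=1. Observed Y1=1, Y2=0.
Test 1: faults giving observed Y1=1, Y2=0 are {M4 stuck-at-0, M4 inverted output, M5 stuck-at-0, M5 inverted output}.
Test 2 (A=0, B=1, C=0, D=1): fault-free M0=1, M1=0, M2=1, M3=1, M4=0, M5=1 → Y1=1, Y2=1; observed Y1=1, Y2=1. Eliminates M5 stuck-at-0, M5 inverted output.
Test 3 (A=0, B=0, C=1, D=0): fault-free M0=1, M1=0, M2=0, M3=1, M4=0, M5=0 → Y1=1, Y2=0; observed Y1=1, Y2=1. Eliminates M4 stuck-at-0.
Only M4 inverted output is consistent with every test.

M4 inverted output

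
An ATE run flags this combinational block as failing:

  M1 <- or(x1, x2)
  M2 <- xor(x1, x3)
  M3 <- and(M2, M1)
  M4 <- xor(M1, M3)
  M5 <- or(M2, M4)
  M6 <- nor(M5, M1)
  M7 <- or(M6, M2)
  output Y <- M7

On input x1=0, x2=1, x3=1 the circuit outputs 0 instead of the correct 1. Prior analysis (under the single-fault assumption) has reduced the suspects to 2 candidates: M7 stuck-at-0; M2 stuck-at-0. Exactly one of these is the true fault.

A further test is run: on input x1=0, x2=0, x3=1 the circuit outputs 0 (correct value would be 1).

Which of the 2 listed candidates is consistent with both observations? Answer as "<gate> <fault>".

M7 stuck-at-0

Evaluate each candidate on input x1=0, x2=0, x3=1:
  M7 stuck-at-0: M1=0, M2=1, M3=0, M4=0, M5=1, M6=0, M7=0 [stuck-at-0] → 0 — matches
  M2 stuck-at-0: M1=0, M2=0 [stuck-at-0], M3=0, M4=0, M5=0, M6=1, M7=1 → 1 — eliminated
Only M7 stuck-at-0 reproduces the observed 0.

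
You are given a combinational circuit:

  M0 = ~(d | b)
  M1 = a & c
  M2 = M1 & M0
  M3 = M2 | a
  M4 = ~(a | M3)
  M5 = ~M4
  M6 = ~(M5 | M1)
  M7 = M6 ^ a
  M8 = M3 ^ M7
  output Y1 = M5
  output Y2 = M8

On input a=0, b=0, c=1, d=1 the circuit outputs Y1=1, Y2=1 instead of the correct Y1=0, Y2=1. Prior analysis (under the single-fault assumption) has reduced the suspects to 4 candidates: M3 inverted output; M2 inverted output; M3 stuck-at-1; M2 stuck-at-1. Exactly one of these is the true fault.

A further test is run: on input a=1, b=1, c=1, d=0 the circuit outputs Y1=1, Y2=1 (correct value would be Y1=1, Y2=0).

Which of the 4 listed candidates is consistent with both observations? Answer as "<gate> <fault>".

Evaluate each candidate on input a=1, b=1, c=1, d=0:
  M3 inverted output: M0=0, M1=1, M2=0, M3=0 [inverted output], M4=0, M5=1, M6=0, M7=1, M8=1 → Y1=1, Y2=1 — matches
  M2 inverted output: M0=0, M1=1, M2=1 [inverted output], M3=1, M4=0, M5=1, M6=0, M7=1, M8=0 → Y1=1, Y2=0 — eliminated
  M3 stuck-at-1: M0=0, M1=1, M2=0, M3=1 [stuck-at-1], M4=0, M5=1, M6=0, M7=1, M8=0 → Y1=1, Y2=0 — eliminated
  M2 stuck-at-1: M0=0, M1=1, M2=1 [stuck-at-1], M3=1, M4=0, M5=1, M6=0, M7=1, M8=0 → Y1=1, Y2=0 — eliminated
Only M3 inverted output reproduces the observed Y1=1, Y2=1.

M3 inverted output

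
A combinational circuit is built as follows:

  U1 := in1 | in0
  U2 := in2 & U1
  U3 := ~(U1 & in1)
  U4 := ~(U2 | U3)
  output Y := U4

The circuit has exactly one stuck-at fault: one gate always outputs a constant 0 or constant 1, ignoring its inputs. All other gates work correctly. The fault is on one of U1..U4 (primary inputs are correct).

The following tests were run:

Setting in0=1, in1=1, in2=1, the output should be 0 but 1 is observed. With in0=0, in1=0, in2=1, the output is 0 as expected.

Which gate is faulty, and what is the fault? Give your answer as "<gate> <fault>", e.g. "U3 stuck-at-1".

U2 stuck-at-0

Fault-free values for test 1 (in0=1, in1=1, in2=1): U1=1, U2=1, U3=0, U4=0, giving Y=0. Observed 1.
Test 1: faults giving observed 1 are {U2 stuck-at-0, U4 stuck-at-1}.
Test 2 (in0=0, in1=0, in2=1): fault-free U1=0, U2=0, U3=1, U4=0 → 0; observed 0. Eliminates U4 stuck-at-1.
Only U2 stuck-at-0 is consistent with every test.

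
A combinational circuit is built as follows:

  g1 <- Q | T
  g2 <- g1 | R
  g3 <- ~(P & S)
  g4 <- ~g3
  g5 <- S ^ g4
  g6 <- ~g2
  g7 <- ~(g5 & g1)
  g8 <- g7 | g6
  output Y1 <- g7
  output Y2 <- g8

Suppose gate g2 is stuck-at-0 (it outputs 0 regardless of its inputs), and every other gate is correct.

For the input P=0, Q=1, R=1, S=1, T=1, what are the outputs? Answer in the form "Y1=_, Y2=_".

Propagate with g2 forced: g1=1, g2=0 [stuck-at-0], g3=1, g4=0, g5=1, g6=1, g7=0, g8=1.
So the outputs are Y1=0, Y2=1. (Without the fault they would be Y1=0, Y2=0.)

Y1=0, Y2=1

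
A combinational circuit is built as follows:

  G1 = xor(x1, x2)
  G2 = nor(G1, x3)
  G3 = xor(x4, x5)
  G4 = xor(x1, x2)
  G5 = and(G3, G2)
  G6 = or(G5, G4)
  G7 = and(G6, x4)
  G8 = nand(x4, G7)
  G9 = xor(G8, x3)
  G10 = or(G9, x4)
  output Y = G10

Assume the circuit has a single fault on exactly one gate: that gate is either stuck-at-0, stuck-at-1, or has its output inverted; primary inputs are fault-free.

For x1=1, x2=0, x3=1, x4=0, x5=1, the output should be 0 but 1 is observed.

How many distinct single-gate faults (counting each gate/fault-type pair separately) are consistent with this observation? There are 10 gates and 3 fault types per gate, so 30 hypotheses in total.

Fault-free: G1=1, G2=0, G3=1, G4=1, G5=0, G6=1, G7=0, G8=1, G9=0, G10=0 → 0. Observed 1.
  G1: none of the 3 fault types match ✗
  G2: none of the 3 fault types match ✗
  G3: none of the 3 fault types match ✗
  G4: none of the 3 fault types match ✗
  G5: none of the 3 fault types match ✗
  G6: none of the 3 fault types match ✗
  G7: none of the 3 fault types match ✗
  G8: stuck-at-0, inverted output ✓; others ✗
  G9: stuck-at-1, inverted output ✓; others ✗
  G10: stuck-at-1, inverted output ✓; others ✗
Consistent faults: {G8 stuck-at-0, G8 inverted output, G9 stuck-at-1, G9 inverted output, G10 stuck-at-1, G10 inverted output} — 6 in all.

6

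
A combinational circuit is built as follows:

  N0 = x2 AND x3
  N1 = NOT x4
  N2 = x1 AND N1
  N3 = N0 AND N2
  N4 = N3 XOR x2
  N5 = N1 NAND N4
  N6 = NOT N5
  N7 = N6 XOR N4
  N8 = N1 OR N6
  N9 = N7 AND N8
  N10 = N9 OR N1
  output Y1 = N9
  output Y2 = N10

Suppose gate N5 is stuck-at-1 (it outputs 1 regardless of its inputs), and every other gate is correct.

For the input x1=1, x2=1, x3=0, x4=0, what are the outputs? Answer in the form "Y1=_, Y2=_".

Y1=1, Y2=1

Propagate with N5 forced: N0=0, N1=1, N2=1, N3=0, N4=1, N5=1 [stuck-at-1], N6=0, N7=1, N8=1, N9=1, N10=1.
So the outputs are Y1=1, Y2=1. (Without the fault they would be Y1=0, Y2=1.)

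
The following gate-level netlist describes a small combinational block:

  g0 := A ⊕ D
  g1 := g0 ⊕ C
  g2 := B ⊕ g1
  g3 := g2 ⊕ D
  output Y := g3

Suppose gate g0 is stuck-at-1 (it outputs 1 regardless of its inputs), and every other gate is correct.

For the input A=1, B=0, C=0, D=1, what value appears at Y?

0

Propagate with g0 forced: g0=1 [stuck-at-1], g1=1, g2=1, g3=0.
So Y = 0. (Without the fault it would be 1.)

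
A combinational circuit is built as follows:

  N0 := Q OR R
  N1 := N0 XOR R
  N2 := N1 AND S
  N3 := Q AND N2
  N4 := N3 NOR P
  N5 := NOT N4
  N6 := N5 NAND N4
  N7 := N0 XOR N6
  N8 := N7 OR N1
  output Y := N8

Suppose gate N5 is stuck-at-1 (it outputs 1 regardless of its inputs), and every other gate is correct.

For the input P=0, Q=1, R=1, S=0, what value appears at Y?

1

Propagate with N5 forced: N0=1, N1=0, N2=0, N3=0, N4=1, N5=1 [stuck-at-1], N6=0, N7=1, N8=1.
So Y = 1. (Without the fault it would be 0.)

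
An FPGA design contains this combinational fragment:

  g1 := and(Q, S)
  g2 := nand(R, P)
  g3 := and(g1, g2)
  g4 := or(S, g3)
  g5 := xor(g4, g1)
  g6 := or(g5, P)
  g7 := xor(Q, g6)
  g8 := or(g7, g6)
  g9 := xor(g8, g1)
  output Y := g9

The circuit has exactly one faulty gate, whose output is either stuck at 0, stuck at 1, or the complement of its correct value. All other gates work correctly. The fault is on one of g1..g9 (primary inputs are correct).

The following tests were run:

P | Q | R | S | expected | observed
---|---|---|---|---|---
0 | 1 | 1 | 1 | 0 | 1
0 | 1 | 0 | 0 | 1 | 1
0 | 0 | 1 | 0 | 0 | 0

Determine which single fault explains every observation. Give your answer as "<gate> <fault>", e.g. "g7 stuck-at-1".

g1 stuck-at-0

Fault-free values for test 1 (P=0, Q=1, R=1, S=1): g1=1, g2=1, g3=1, g4=1, g5=0, g6=0, g7=1, g8=1, g9=0, giving Y=0. Observed 1.
Test 1: faults giving observed 1 are {g1 stuck-at-0, g1 inverted output, g7 stuck-at-0, g7 inverted output, g8 stuck-at-0, g8 inverted output, g9 stuck-at-1, g9 inverted output}.
Test 2 (P=0, Q=1, R=0, S=0): fault-free g1=0, g2=1, g3=0, g4=0, g5=0, g6=0, g7=1, g8=1, g9=1 → 1; observed 1. Eliminates g1 inverted output, g7 stuck-at-0, g7 inverted output, g8 stuck-at-0, g8 inverted output, g9 inverted output.
Test 3 (P=0, Q=0, R=1, S=0): fault-free g1=0, g2=1, g3=0, g4=0, g5=0, g6=0, g7=0, g8=0, g9=0 → 0; observed 0. Eliminates g9 stuck-at-1.
Only g1 stuck-at-0 is consistent with every test.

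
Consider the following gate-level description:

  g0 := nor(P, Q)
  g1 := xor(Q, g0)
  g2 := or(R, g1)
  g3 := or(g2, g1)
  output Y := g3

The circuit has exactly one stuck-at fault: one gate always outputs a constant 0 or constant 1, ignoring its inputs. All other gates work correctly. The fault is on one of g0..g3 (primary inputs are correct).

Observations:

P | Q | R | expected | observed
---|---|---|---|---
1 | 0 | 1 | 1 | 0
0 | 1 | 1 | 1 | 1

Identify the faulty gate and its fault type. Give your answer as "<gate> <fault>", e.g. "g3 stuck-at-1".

g2 stuck-at-0

Fault-free values for test 1 (P=1, Q=0, R=1): g0=0, g1=0, g2=1, g3=1, giving Y=1. Observed 0.
Test 1: faults giving observed 0 are {g2 stuck-at-0, g3 stuck-at-0}.
Test 2 (P=0, Q=1, R=1): fault-free g0=0, g1=1, g2=1, g3=1 → 1; observed 1. Eliminates g3 stuck-at-0.
Only g2 stuck-at-0 is consistent with every test.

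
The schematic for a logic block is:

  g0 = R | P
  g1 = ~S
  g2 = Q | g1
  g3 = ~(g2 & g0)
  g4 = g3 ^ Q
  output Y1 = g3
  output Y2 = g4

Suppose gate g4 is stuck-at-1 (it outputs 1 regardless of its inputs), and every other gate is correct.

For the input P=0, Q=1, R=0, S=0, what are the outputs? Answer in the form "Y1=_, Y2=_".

Y1=1, Y2=1

Propagate with g4 forced: g0=0, g1=1, g2=1, g3=1, g4=1 [stuck-at-1].
So the outputs are Y1=1, Y2=1. (Without the fault they would be Y1=1, Y2=0.)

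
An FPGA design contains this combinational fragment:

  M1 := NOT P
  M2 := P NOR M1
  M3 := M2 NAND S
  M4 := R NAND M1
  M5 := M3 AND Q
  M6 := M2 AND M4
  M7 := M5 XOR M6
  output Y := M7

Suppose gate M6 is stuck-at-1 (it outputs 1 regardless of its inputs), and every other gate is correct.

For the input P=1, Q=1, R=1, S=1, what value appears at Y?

0

Propagate with M6 forced: M1=0, M2=0, M3=1, M4=1, M5=1, M6=1 [stuck-at-1], M7=0.
So Y = 0. (Without the fault it would be 1.)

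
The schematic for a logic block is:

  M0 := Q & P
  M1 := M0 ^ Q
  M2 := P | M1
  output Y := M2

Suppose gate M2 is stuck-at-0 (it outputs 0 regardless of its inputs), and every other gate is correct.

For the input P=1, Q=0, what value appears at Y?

Propagate with M2 forced: M0=0, M1=0, M2=0 [stuck-at-0].
So Y = 0. (Without the fault it would be 1.)

0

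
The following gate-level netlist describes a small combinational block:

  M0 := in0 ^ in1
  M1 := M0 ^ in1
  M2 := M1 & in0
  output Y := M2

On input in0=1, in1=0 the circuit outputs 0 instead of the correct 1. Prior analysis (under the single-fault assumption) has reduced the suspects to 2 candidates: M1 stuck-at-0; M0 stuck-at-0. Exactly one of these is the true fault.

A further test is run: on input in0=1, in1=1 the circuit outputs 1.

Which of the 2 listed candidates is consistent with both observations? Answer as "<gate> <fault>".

M0 stuck-at-0

Evaluate each candidate on input in0=1, in1=1:
  M1 stuck-at-0: M0=0, M1=0 [stuck-at-0], M2=0 → 0 — eliminated
  M0 stuck-at-0: M0=0 [stuck-at-0], M1=1, M2=1 → 1 — matches
Only M0 stuck-at-0 reproduces the observed 1.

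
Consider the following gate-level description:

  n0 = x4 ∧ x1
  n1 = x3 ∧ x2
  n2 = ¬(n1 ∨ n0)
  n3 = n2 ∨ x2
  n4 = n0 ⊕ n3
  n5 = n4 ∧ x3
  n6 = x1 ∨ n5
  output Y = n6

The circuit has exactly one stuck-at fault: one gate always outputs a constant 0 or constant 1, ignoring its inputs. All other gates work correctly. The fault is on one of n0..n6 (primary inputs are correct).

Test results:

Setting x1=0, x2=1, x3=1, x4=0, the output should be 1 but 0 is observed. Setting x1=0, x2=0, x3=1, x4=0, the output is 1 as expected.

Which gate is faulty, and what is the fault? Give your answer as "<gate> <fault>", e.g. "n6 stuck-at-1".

n0 stuck-at-1

Fault-free values for test 1 (x1=0, x2=1, x3=1, x4=0): n0=0, n1=1, n2=0, n3=1, n4=1, n5=1, n6=1, giving Y=1. Observed 0.
Test 1: faults giving observed 0 are {n0 stuck-at-1, n3 stuck-at-0, n4 stuck-at-0, n5 stuck-at-0, n6 stuck-at-0}.
Test 2 (x1=0, x2=0, x3=1, x4=0): fault-free n0=0, n1=0, n2=1, n3=1, n4=1, n5=1, n6=1 → 1; observed 1. Eliminates n3 stuck-at-0, n4 stuck-at-0, n5 stuck-at-0, n6 stuck-at-0.
Only n0 stuck-at-1 is consistent with every test.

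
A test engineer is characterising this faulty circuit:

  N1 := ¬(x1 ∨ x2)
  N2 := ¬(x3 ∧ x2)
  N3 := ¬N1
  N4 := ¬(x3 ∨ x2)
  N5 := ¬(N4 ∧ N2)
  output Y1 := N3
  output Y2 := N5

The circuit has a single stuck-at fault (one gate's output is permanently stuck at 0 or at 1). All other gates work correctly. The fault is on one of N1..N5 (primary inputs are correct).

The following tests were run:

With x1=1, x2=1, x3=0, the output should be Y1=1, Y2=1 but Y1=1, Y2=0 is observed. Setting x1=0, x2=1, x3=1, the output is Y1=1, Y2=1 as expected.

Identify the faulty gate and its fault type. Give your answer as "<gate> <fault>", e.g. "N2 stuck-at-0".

N4 stuck-at-1

Fault-free values for test 1 (x1=1, x2=1, x3=0): N1=0, N2=1, N3=1, N4=0, N5=1, giving Y1=1, Y2=1. Observed Y1=1, Y2=0.
Test 1: faults giving observed Y1=1, Y2=0 are {N4 stuck-at-1, N5 stuck-at-0}.
Test 2 (x1=0, x2=1, x3=1): fault-free N1=0, N2=0, N3=1, N4=0, N5=1 → Y1=1, Y2=1; observed Y1=1, Y2=1. Eliminates N5 stuck-at-0.
Only N4 stuck-at-1 is consistent with every test.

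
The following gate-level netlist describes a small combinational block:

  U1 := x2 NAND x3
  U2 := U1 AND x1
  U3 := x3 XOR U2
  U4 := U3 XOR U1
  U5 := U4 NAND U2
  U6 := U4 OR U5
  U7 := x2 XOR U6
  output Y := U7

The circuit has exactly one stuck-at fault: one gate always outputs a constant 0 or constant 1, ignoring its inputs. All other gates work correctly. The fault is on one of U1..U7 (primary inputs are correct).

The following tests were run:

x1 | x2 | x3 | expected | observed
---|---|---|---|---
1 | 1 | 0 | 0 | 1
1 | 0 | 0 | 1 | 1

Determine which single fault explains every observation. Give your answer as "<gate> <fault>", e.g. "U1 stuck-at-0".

U7 stuck-at-1

Fault-free values for test 1 (x1=1, x2=1, x3=0): U1=1, U2=1, U3=1, U4=0, U5=1, U6=1, U7=0, giving Y=0. Observed 1.
Test 1: faults giving observed 1 are {U5 stuck-at-0, U6 stuck-at-0, U7 stuck-at-1}.
Test 2 (x1=1, x2=0, x3=0): fault-free U1=1, U2=1, U3=1, U4=0, U5=1, U6=1, U7=1 → 1; observed 1. Eliminates U5 stuck-at-0, U6 stuck-at-0.
Only U7 stuck-at-1 is consistent with every test.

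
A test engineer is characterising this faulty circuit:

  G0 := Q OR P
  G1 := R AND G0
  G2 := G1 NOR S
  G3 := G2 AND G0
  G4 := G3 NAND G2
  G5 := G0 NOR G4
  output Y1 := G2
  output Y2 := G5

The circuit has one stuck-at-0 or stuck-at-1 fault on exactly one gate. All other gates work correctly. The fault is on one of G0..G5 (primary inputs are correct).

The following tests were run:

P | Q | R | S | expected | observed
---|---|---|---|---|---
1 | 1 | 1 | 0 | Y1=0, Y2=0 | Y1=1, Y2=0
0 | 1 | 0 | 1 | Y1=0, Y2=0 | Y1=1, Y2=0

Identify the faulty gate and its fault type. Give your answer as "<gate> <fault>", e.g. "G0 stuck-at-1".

Fault-free values for test 1 (P=1, Q=1, R=1, S=0): G0=1, G1=1, G2=0, G3=0, G4=1, G5=0, giving Y1=0, Y2=0. Observed Y1=1, Y2=0.
Test 1: faults giving observed Y1=1, Y2=0 are {G0 stuck-at-0, G1 stuck-at-0, G2 stuck-at-1}.
Test 2 (P=0, Q=1, R=0, S=1): fault-free G0=1, G1=0, G2=0, G3=0, G4=1, G5=0 → Y1=0, Y2=0; observed Y1=1, Y2=0. Eliminates G0 stuck-at-0, G1 stuck-at-0.
Only G2 stuck-at-1 is consistent with every test.

G2 stuck-at-1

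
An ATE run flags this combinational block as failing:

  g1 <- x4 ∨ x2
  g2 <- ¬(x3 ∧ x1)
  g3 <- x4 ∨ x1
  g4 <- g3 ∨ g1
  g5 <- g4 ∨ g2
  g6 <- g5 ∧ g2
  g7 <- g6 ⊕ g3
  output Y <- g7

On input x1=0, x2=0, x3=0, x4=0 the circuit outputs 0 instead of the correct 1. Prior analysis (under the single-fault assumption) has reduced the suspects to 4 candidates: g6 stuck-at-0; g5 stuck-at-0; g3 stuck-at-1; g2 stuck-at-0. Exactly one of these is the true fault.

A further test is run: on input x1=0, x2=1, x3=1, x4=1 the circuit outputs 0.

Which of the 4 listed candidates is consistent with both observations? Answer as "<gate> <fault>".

g3 stuck-at-1

Evaluate each candidate on input x1=0, x2=1, x3=1, x4=1:
  g6 stuck-at-0: g1=1, g2=1, g3=1, g4=1, g5=1, g6=0 [stuck-at-0], g7=1 → 1 — eliminated
  g5 stuck-at-0: g1=1, g2=1, g3=1, g4=1, g5=0 [stuck-at-0], g6=0, g7=1 → 1 — eliminated
  g3 stuck-at-1: g1=1, g2=1, g3=1 [stuck-at-1], g4=1, g5=1, g6=1, g7=0 → 0 — matches
  g2 stuck-at-0: g1=1, g2=0 [stuck-at-0], g3=1, g4=1, g5=1, g6=0, g7=1 → 1 — eliminated
Only g3 stuck-at-1 reproduces the observed 0.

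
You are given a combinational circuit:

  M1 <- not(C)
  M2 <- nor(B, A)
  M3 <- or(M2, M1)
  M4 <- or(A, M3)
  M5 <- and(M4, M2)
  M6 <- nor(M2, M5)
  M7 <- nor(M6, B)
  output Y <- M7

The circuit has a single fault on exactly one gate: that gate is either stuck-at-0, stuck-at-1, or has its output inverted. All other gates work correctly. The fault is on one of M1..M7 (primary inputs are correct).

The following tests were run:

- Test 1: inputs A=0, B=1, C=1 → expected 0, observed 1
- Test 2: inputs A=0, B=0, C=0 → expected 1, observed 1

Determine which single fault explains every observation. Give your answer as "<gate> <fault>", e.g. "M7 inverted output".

Fault-free values for test 1 (A=0, B=1, C=1): M1=0, M2=0, M3=0, M4=0, M5=0, M6=1, M7=0, giving Y=0. Observed 1.
Test 1: faults giving observed 1 are {M7 stuck-at-1, M7 inverted output}.
Test 2 (A=0, B=0, C=0): fault-free M1=1, M2=1, M3=1, M4=1, M5=1, M6=0, M7=1 → 1; observed 1. Eliminates M7 inverted output.
Only M7 stuck-at-1 is consistent with every test.

M7 stuck-at-1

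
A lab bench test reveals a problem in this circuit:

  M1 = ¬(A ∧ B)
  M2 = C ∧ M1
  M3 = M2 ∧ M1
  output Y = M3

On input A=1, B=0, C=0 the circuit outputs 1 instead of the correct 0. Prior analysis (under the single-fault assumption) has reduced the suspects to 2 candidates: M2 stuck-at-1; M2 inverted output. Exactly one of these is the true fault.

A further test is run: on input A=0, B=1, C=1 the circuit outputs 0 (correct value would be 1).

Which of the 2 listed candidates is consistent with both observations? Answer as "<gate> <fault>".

Evaluate each candidate on input A=0, B=1, C=1:
  M2 stuck-at-1: M1=1, M2=1 [stuck-at-1], M3=1 → 1 — eliminated
  M2 inverted output: M1=1, M2=0 [inverted output], M3=0 → 0 — matches
Only M2 inverted output reproduces the observed 0.

M2 inverted output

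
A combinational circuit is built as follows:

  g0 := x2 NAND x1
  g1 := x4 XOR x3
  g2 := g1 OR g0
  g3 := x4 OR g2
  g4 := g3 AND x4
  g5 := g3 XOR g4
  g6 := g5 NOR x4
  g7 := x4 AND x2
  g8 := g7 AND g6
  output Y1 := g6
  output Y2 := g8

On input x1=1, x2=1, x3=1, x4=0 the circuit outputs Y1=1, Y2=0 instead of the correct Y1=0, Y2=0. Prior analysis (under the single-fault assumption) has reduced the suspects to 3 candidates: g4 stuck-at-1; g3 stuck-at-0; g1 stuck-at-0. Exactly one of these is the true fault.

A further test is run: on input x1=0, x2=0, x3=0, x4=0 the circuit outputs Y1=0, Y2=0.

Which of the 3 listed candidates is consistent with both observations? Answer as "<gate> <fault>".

Evaluate each candidate on input x1=0, x2=0, x3=0, x4=0:
  g4 stuck-at-1: g0=1, g1=0, g2=1, g3=1, g4=1 [stuck-at-1], g5=0, g6=1, g7=0, g8=0 → Y1=1, Y2=0 — eliminated
  g3 stuck-at-0: g0=1, g1=0, g2=1, g3=0 [stuck-at-0], g4=0, g5=0, g6=1, g7=0, g8=0 → Y1=1, Y2=0 — eliminated
  g1 stuck-at-0: g0=1, g1=0 [stuck-at-0], g2=1, g3=1, g4=0, g5=1, g6=0, g7=0, g8=0 → Y1=0, Y2=0 — matches
Only g1 stuck-at-0 reproduces the observed Y1=0, Y2=0.

g1 stuck-at-0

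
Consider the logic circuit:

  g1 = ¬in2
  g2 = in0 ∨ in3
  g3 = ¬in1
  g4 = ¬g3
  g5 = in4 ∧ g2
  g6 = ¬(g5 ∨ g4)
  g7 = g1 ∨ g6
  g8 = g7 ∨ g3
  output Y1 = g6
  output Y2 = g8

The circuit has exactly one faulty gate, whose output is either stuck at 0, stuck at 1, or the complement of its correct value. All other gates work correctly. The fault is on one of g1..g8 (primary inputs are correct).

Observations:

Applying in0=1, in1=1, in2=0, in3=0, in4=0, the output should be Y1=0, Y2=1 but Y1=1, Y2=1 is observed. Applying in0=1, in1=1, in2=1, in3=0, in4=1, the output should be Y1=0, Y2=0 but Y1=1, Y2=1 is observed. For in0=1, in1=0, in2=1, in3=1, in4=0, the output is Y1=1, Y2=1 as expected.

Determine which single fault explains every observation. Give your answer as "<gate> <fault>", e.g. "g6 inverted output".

Fault-free values for test 1 (in0=1, in1=1, in2=0, in3=0, in4=0): g1=1, g2=1, g3=0, g4=1, g5=0, g6=0, g7=1, g8=1, giving Y1=0, Y2=1. Observed Y1=1, Y2=1.
Test 1: faults giving observed Y1=1, Y2=1 are {g3 stuck-at-1, g3 inverted output, g4 stuck-at-0, g4 inverted output, g6 stuck-at-1, g6 inverted output}.
Test 2 (in0=1, in1=1, in2=1, in3=0, in4=1): fault-free g1=0, g2=1, g3=0, g4=1, g5=1, g6=0, g7=0, g8=0 → Y1=0, Y2=0; observed Y1=1, Y2=1. Eliminates g3 stuck-at-1, g3 inverted output, g4 stuck-at-0, g4 inverted output.
Test 3 (in0=1, in1=0, in2=1, in3=1, in4=0): fault-free g1=0, g2=1, g3=1, g4=0, g5=0, g6=1, g7=1, g8=1 → Y1=1, Y2=1; observed Y1=1, Y2=1. Eliminates g6 inverted output.
Only g6 stuck-at-1 is consistent with every test.

g6 stuck-at-1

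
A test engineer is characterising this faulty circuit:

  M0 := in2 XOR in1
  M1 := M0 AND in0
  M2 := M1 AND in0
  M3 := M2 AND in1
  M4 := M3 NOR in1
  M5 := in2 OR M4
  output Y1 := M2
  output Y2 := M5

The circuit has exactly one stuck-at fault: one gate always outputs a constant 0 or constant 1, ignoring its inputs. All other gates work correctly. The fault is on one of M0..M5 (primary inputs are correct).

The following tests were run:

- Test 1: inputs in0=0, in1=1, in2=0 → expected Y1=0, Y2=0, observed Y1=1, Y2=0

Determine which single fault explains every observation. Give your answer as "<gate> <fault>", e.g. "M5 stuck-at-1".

Fault-free values for test 1 (in0=0, in1=1, in2=0): M0=1, M1=0, M2=0, M3=0, M4=0, M5=0, giving Y1=0, Y2=0. Observed Y1=1, Y2=0.
Test 1: faults giving observed Y1=1, Y2=0 are {M2 stuck-at-1}.
Only M2 stuck-at-1 is consistent with every test.

M2 stuck-at-1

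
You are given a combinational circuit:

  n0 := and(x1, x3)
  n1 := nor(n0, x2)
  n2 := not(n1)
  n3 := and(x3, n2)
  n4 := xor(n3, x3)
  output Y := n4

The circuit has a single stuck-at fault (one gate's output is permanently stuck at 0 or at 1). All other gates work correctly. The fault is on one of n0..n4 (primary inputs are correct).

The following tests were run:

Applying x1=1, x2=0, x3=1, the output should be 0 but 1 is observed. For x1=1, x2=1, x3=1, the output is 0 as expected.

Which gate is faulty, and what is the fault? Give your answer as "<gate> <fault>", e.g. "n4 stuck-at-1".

n0 stuck-at-0

Fault-free values for test 1 (x1=1, x2=0, x3=1): n0=1, n1=0, n2=1, n3=1, n4=0, giving Y=0. Observed 1.
Test 1: faults giving observed 1 are {n0 stuck-at-0, n1 stuck-at-1, n2 stuck-at-0, n3 stuck-at-0, n4 stuck-at-1}.
Test 2 (x1=1, x2=1, x3=1): fault-free n0=1, n1=0, n2=1, n3=1, n4=0 → 0; observed 0. Eliminates n1 stuck-at-1, n2 stuck-at-0, n3 stuck-at-0, n4 stuck-at-1.
Only n0 stuck-at-0 is consistent with every test.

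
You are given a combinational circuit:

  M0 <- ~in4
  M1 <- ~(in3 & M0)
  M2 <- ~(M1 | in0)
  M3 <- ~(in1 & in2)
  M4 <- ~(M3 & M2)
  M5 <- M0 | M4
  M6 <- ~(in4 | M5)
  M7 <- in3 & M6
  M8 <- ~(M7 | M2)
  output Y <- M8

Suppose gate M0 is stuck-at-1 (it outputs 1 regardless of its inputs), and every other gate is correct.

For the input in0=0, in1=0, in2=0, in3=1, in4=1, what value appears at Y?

Propagate with M0 forced: M0=1 [stuck-at-1], M1=0, M2=1, M3=1, M4=0, M5=1, M6=0, M7=0, M8=0.
So Y = 0. (Without the fault it would be 1.)

0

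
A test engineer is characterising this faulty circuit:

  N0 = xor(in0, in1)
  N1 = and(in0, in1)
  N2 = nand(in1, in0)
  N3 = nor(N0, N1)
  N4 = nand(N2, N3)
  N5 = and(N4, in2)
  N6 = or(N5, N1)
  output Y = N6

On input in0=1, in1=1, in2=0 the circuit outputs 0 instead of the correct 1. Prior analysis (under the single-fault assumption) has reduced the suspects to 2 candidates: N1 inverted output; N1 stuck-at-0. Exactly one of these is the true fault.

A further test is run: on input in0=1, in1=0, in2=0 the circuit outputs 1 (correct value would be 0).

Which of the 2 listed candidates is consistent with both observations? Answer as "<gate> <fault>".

Evaluate each candidate on input in0=1, in1=0, in2=0:
  N1 inverted output: N0=1, N1=1 [inverted output], N2=1, N3=0, N4=1, N5=0, N6=1 → 1 — matches
  N1 stuck-at-0: N0=1, N1=0 [stuck-at-0], N2=1, N3=0, N4=1, N5=0, N6=0 → 0 — eliminated
Only N1 inverted output reproduces the observed 1.

N1 inverted output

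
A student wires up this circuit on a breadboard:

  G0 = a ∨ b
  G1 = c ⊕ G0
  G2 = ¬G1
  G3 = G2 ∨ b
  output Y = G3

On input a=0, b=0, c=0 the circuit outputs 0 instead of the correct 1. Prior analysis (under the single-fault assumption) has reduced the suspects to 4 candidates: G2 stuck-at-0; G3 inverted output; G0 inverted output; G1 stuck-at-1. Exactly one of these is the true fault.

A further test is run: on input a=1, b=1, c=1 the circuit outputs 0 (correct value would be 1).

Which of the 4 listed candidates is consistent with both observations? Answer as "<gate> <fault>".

G3 inverted output

Evaluate each candidate on input a=1, b=1, c=1:
  G2 stuck-at-0: G0=1, G1=0, G2=0 [stuck-at-0], G3=1 → 1 — eliminated
  G3 inverted output: G0=1, G1=0, G2=1, G3=0 [inverted output] → 0 — matches
  G0 inverted output: G0=0 [inverted output], G1=1, G2=0, G3=1 → 1 — eliminated
  G1 stuck-at-1: G0=1, G1=1 [stuck-at-1], G2=0, G3=1 → 1 — eliminated
Only G3 inverted output reproduces the observed 0.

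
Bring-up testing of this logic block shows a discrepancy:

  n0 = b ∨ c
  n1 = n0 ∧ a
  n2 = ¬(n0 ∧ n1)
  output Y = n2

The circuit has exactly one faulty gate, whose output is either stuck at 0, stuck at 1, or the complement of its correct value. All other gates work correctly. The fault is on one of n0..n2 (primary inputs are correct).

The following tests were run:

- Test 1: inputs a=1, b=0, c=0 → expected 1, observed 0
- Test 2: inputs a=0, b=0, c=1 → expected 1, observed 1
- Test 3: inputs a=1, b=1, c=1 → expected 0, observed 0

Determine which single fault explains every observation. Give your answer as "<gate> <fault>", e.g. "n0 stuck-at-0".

Fault-free values for test 1 (a=1, b=0, c=0): n0=0, n1=0, n2=1, giving Y=1. Observed 0.
Test 1: faults giving observed 0 are {n0 stuck-at-1, n0 inverted output, n2 stuck-at-0, n2 inverted output}.
Test 2 (a=0, b=0, c=1): fault-free n0=1, n1=0, n2=1 → 1; observed 1. Eliminates n2 stuck-at-0, n2 inverted output.
Test 3 (a=1, b=1, c=1): fault-free n0=1, n1=1, n2=0 → 0; observed 0. Eliminates n0 inverted output.
Only n0 stuck-at-1 is consistent with every test.

n0 stuck-at-1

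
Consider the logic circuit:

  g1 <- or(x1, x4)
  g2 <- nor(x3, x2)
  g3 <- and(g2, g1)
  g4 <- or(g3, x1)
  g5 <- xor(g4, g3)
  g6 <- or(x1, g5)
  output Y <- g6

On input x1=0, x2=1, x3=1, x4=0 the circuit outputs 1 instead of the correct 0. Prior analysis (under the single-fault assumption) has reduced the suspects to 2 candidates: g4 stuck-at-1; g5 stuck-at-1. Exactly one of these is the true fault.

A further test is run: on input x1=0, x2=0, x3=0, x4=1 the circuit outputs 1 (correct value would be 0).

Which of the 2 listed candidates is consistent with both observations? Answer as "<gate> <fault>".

g5 stuck-at-1

Evaluate each candidate on input x1=0, x2=0, x3=0, x4=1:
  g4 stuck-at-1: g1=1, g2=1, g3=1, g4=1 [stuck-at-1], g5=0, g6=0 → 0 — eliminated
  g5 stuck-at-1: g1=1, g2=1, g3=1, g4=1, g5=1 [stuck-at-1], g6=1 → 1 — matches
Only g5 stuck-at-1 reproduces the observed 1.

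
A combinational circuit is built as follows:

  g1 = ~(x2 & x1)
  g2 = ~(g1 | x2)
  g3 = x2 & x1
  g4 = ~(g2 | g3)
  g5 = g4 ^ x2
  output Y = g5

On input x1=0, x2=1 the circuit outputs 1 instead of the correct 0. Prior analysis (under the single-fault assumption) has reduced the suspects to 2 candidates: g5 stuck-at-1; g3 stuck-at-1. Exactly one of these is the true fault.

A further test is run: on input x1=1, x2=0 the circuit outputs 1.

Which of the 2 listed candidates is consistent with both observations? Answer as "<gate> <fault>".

g5 stuck-at-1

Evaluate each candidate on input x1=1, x2=0:
  g5 stuck-at-1: g1=1, g2=0, g3=0, g4=1, g5=1 [stuck-at-1] → 1 — matches
  g3 stuck-at-1: g1=1, g2=0, g3=1 [stuck-at-1], g4=0, g5=0 → 0 — eliminated
Only g5 stuck-at-1 reproduces the observed 1.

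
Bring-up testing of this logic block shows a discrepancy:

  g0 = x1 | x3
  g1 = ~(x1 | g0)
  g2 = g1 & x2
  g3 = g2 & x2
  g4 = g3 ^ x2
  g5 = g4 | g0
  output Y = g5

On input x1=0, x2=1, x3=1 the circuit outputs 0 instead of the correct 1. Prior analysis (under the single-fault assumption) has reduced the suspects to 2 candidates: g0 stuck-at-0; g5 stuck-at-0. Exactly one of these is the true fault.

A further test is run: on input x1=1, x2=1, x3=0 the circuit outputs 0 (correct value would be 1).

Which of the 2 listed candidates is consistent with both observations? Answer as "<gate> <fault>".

g5 stuck-at-0

Evaluate each candidate on input x1=1, x2=1, x3=0:
  g0 stuck-at-0: g0=0 [stuck-at-0], g1=0, g2=0, g3=0, g4=1, g5=1 → 1 — eliminated
  g5 stuck-at-0: g0=1, g1=0, g2=0, g3=0, g4=1, g5=0 [stuck-at-0] → 0 — matches
Only g5 stuck-at-0 reproduces the observed 0.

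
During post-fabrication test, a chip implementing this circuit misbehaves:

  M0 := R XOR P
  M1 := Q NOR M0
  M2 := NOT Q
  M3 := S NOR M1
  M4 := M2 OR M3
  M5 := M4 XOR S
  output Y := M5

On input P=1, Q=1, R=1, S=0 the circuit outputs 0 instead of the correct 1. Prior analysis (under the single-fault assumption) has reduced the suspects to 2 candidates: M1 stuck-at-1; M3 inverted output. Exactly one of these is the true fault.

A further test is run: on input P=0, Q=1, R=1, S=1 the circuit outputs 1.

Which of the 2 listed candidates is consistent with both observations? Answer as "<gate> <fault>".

Evaluate each candidate on input P=0, Q=1, R=1, S=1:
  M1 stuck-at-1: M0=1, M1=1 [stuck-at-1], M2=0, M3=0, M4=0, M5=1 → 1 — matches
  M3 inverted output: M0=1, M1=0, M2=0, M3=1 [inverted output], M4=1, M5=0 → 0 — eliminated
Only M1 stuck-at-1 reproduces the observed 1.

M1 stuck-at-1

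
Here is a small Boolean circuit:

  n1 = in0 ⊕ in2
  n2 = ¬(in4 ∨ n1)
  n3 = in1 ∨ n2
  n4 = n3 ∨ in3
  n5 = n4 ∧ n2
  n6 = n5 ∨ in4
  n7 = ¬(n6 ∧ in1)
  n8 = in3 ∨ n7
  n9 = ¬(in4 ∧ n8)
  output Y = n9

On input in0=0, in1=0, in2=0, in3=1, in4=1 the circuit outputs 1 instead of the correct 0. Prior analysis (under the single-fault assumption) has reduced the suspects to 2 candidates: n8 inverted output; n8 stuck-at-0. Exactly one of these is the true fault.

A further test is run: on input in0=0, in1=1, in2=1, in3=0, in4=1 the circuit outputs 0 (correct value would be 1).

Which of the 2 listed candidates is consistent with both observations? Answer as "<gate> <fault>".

Evaluate each candidate on input in0=0, in1=1, in2=1, in3=0, in4=1:
  n8 inverted output: n1=1, n2=0, n3=1, n4=1, n5=0, n6=1, n7=0, n8=1 [inverted output], n9=0 → 0 — matches
  n8 stuck-at-0: n1=1, n2=0, n3=1, n4=1, n5=0, n6=1, n7=0, n8=0 [stuck-at-0], n9=1 → 1 — eliminated
Only n8 inverted output reproduces the observed 0.

n8 inverted output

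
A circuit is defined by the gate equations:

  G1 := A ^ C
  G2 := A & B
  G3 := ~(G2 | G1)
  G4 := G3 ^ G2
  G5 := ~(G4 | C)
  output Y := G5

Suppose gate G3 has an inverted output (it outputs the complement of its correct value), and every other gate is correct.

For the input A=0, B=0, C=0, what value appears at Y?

1

Propagate with G3 forced: G1=0, G2=0, G3=0 [inverted output], G4=0, G5=1.
So Y = 1. (Without the fault it would be 0.)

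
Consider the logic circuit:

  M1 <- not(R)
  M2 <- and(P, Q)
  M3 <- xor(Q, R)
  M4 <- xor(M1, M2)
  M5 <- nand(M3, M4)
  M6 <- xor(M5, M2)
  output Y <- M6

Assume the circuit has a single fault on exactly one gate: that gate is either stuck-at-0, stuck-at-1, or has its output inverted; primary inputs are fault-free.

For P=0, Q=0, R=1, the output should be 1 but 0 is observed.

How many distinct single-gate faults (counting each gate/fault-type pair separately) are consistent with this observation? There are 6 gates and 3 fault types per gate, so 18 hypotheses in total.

Fault-free: M1=0, M2=0, M3=1, M4=0, M5=1, M6=1 → 1. Observed 0.
  M1: stuck-at-1, inverted output ✓; others ✗
  M2: none of the 3 fault types match ✗
  M3: none of the 3 fault types match ✗
  M4: stuck-at-1, inverted output ✓; others ✗
  M5: stuck-at-0, inverted output ✓; others ✗
  M6: stuck-at-0, inverted output ✓; others ✗
Consistent faults: {M1 stuck-at-1, M1 inverted output, M4 stuck-at-1, M4 inverted output, M5 stuck-at-0, M5 inverted output, M6 stuck-at-0, M6 inverted output} — 8 in all.

8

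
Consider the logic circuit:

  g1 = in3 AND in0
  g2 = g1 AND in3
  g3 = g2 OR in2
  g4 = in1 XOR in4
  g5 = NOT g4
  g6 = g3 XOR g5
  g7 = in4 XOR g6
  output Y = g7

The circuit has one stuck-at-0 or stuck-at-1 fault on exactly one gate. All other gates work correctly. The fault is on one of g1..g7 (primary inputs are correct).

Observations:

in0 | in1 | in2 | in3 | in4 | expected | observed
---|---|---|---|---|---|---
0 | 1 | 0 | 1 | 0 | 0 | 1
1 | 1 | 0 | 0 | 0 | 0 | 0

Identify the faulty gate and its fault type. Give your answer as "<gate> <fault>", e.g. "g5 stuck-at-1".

g1 stuck-at-1

Fault-free values for test 1 (in0=0, in1=1, in2=0, in3=1, in4=0): g1=0, g2=0, g3=0, g4=1, g5=0, g6=0, g7=0, giving Y=0. Observed 1.
Test 1: faults giving observed 1 are {g1 stuck-at-1, g2 stuck-at-1, g3 stuck-at-1, g4 stuck-at-0, g5 stuck-at-1, g6 stuck-at-1, g7 stuck-at-1}.
Test 2 (in0=1, in1=1, in2=0, in3=0, in4=0): fault-free g1=0, g2=0, g3=0, g4=1, g5=0, g6=0, g7=0 → 0; observed 0. Eliminates g2 stuck-at-1, g3 stuck-at-1, g4 stuck-at-0, g5 stuck-at-1, g6 stuck-at-1, g7 stuck-at-1.
Only g1 stuck-at-1 is consistent with every test.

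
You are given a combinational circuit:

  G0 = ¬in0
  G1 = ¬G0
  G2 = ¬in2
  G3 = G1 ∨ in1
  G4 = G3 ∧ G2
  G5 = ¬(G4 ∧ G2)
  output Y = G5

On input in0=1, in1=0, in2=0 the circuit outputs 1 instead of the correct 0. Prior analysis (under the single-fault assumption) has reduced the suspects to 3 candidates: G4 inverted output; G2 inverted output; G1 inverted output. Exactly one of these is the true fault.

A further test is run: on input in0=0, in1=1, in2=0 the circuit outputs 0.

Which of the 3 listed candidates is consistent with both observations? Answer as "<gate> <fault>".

G1 inverted output

Evaluate each candidate on input in0=0, in1=1, in2=0:
  G4 inverted output: G0=1, G1=0, G2=1, G3=1, G4=0 [inverted output], G5=1 → 1 — eliminated
  G2 inverted output: G0=1, G1=0, G2=0 [inverted output], G3=1, G4=0, G5=1 → 1 — eliminated
  G1 inverted output: G0=1, G1=1 [inverted output], G2=1, G3=1, G4=1, G5=0 → 0 — matches
Only G1 inverted output reproduces the observed 0.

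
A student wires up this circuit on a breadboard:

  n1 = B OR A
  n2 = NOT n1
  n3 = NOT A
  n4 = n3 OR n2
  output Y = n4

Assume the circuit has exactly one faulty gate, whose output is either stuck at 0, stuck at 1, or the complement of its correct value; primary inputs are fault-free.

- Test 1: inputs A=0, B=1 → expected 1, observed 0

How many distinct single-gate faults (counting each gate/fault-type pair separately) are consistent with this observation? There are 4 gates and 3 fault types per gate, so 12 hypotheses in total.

4

Fault-free: n1=1, n2=0, n3=1, n4=1 → 1. Observed 0.
  n1 stuck-at-0: output 1 ✗
  n1 stuck-at-1: output 1 ✗
  n1 inverted output: output 1 ✗
  n2 stuck-at-0: output 1 ✗
  n2 stuck-at-1: output 1 ✗
  n2 inverted output: output 1 ✗
  n3 stuck-at-0: output 0 ✓
  n3 stuck-at-1: output 1 ✗
  n3 inverted output: output 0 ✓
  n4 stuck-at-0: output 0 ✓
  n4 stuck-at-1: output 1 ✗
  n4 inverted output: output 0 ✓
Consistent faults: {n3 stuck-at-0, n3 inverted output, n4 stuck-at-0, n4 inverted output} — 4 in all.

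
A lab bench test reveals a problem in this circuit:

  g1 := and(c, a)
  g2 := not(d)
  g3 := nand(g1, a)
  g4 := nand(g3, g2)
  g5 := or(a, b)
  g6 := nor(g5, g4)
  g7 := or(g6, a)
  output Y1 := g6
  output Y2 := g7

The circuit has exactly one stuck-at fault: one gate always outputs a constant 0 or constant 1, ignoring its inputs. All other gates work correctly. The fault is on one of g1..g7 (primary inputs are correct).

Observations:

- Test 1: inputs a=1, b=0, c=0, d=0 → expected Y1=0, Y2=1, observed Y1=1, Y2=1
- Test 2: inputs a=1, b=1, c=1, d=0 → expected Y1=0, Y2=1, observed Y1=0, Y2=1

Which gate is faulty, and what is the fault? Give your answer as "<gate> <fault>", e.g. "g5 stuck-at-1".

Fault-free values for test 1 (a=1, b=0, c=0, d=0): g1=0, g2=1, g3=1, g4=0, g5=1, g6=0, g7=1, giving Y1=0, Y2=1. Observed Y1=1, Y2=1.
Test 1: faults giving observed Y1=1, Y2=1 are {g5 stuck-at-0, g6 stuck-at-1}.
Test 2 (a=1, b=1, c=1, d=0): fault-free g1=1, g2=1, g3=0, g4=1, g5=1, g6=0, g7=1 → Y1=0, Y2=1; observed Y1=0, Y2=1. Eliminates g6 stuck-at-1.
Only g5 stuck-at-0 is consistent with every test.

g5 stuck-at-0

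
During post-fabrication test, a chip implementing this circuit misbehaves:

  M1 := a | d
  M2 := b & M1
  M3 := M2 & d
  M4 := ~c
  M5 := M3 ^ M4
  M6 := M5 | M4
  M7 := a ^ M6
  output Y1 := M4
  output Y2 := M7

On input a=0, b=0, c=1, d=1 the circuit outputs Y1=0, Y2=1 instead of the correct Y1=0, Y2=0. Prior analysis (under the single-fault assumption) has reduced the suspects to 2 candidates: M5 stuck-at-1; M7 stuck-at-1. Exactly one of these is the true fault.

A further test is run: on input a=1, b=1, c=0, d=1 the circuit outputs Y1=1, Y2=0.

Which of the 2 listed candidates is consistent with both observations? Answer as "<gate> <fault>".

Evaluate each candidate on input a=1, b=1, c=0, d=1:
  M5 stuck-at-1: M1=1, M2=1, M3=1, M4=1, M5=1 [stuck-at-1], M6=1, M7=0 → Y1=1, Y2=0 — matches
  M7 stuck-at-1: M1=1, M2=1, M3=1, M4=1, M5=0, M6=1, M7=1 [stuck-at-1] → Y1=1, Y2=1 — eliminated
Only M5 stuck-at-1 reproduces the observed Y1=1, Y2=0.

M5 stuck-at-1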